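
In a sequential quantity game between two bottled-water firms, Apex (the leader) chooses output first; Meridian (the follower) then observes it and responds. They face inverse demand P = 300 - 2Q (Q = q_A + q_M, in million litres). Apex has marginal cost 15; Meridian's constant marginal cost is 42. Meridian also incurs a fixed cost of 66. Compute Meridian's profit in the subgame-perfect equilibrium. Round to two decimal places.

1234.50

Solve by backward induction. Given q_A, the follower Meridian maximises π_M = (300 - 2q_A - 2q_M)q_M - 42q_M.
Follower FOC: 258 - 2q_A - 4q_M = 0, so q_M(q_A) = (258 - 2q_A)/4.
Apex substitutes q_M(q_A) into its own profit: π_A = q_A(300 - 2q_A - (258 - 2q_A)/2) - 15q_A = (171 - q_A)q_A - 15q_A.
Leader FOC: 156 - 2q_A = 0, so q_A = 78.
Then q_M = (258 - 2·78)/4 = 51/2.
Price P = 300 - 2·(207/2) = 93.
Meridian's profit: (93 - 42)·(51/2) - 66 = 1234.5000.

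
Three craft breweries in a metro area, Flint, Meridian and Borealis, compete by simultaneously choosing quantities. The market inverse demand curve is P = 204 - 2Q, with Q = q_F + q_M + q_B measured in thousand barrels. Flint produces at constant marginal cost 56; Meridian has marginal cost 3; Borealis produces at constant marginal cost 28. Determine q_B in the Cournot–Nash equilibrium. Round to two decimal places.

Flint's profit: π_F = (204 - 2Q)q_F - (56q_F). Setting ∂π_F/∂q_F = 0: 148 - 4q_F - 2(q_M + q_B) = 0.
Meridian's first-order condition: 201 - 4q_M - 2(q_F + q_B) = 0.
Borealis's profit: π_B = (204 - 2Q)q_B - (28q_B). Setting ∂π_B/∂q_B = 0: 176 - 4q_B - 2(q_F + q_M) = 0.
Adding the 3 first-order conditions: 525 − 8Q = 0, so Q = 525/8.
Back-substituting: q_F = (148 − 525/4)/2 = 67/8, q_M = (201 − 525/4)/2 = 279/8, q_B = (176 − 525/4)/2 = 179/8.

22.38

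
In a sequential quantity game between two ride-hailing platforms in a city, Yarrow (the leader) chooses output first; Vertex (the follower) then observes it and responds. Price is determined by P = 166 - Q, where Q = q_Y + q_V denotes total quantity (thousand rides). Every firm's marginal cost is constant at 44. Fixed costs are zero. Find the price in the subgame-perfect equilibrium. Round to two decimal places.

74.50

The follower Vertex best-responds to any q_Y: π_V = (166 - Q)q_V - 44q_V.
Follower FOC: 122 - q_Y - 2q_V = 0, so q_V(q_Y) = (122 - q_Y)/2.
Yarrow substitutes q_V(q_Y) into its own profit: π_Y = q_Y(166 - q_Y - (122 - q_Y)/2) - 44q_Y = (105 - (1/2)q_Y)q_Y - 44q_Y.
The leader's first-order condition 61 - q_Y = 0 yields q_Y = 61.
Then q_V = (122 - 61)/2 = 61/2.
Total output Q = 183/2, so price P = 166 - 183/2 = 149/2.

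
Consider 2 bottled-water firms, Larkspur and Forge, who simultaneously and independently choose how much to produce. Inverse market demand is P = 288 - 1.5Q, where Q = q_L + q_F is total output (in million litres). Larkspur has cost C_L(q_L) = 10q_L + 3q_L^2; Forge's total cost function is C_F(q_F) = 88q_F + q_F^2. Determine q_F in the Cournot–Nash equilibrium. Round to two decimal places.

Larkspur's profit: π_L = (288 - 1.5Q)q_L - (10q_L + 3q_L²). Setting ∂π_L/∂q_L = 0: 278 - 9q_L - (3/2)(q_F) = 0.
Forge's first-order condition: 200 - 5q_F - (3/2)(q_L) = 0.
Rearranging gives the reaction functions q_L = (278 - (3/2)q_F)/9 and q_F = (200 - (3/2)q_L)/5.
Solving the pair: q_L = 25.4971, q_F = 1844/57.

32.35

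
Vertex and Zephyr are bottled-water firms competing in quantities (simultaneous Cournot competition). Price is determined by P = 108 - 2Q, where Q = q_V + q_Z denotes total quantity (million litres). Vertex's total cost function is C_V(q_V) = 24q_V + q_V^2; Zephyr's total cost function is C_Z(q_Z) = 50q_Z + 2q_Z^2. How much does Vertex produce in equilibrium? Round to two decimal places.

Vertex's profit: π_V = (108 - 2Q)q_V - (24q_V + q_V²). Setting ∂π_V/∂q_V = 0: 84 - 6q_V - 2(q_Z) = 0.
Zephyr's first-order condition: 58 - 8q_Z - 2(q_V) = 0.
Best responses: q_V = (84 - 2q_Z)/6, q_Z = (58 - 2q_V)/8.
Substituting one into the other gives q_V = 139/11 and q_Z = 45/11.

12.64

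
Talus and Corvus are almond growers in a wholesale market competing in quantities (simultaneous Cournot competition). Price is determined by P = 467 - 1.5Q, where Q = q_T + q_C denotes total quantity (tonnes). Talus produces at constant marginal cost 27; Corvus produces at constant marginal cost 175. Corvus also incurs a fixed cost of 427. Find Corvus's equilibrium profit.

Talus's profit: π_T = (467 - 1.5Q)q_T - (27q_T). Setting ∂π_T/∂q_T = 0: 440 - 3q_T - (3/2)(q_C) = 0.
Corvus's profit: π_C = (467 - 1.5Q)q_C - (175q_C). Setting ∂π_C/∂q_C = 0: 292 - 3q_C - (3/2)(q_T) = 0.
So q_T = (440 - (3/2)q_C)/3 and q_C = (292 - (3/2)q_T)/3.
Substituting one into the other gives q_T = 392/3 and q_C = 32.
Price P = 467 - (3/2)·(488/3) = 223.
Corvus's profit: (223 - 175)·32 - 427 = 1109.

1109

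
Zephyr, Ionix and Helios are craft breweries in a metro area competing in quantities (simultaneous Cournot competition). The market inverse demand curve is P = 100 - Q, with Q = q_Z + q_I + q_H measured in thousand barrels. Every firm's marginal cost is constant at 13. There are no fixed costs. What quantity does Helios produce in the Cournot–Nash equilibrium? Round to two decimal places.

21.75

A representative firm's profit is π_i = q_i(100 - Q) - 13q_i.
First-order condition (treating rivals' output as given): 87 - 2q_i - Σ_{j≠i} q_j = 0.
With identical firms every q_j equals q_i, so Σ_{j≠i} q_j = 2q_i and 87 = 4q_i, giving q_i = 87/4.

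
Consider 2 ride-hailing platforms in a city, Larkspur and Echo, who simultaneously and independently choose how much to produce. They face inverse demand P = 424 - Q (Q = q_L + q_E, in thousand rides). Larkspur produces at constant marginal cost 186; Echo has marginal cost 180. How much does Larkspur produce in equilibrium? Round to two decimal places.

Larkspur's profit: π_L = (424 - Q)q_L - (186q_L). Setting ∂π_L/∂q_L = 0: 238 - 2q_L - (q_E) = 0.
Echo's profit: π_E = (424 - Q)q_E - (180q_E). Setting ∂π_E/∂q_E = 0: 244 - 2q_E - (q_L) = 0.
Rearranging gives the reaction functions q_L = (238 - q_E)/2 and q_E = (244 - q_L)/2.
Substituting one into the other gives q_L = 232/3 and q_E = 250/3.

77.33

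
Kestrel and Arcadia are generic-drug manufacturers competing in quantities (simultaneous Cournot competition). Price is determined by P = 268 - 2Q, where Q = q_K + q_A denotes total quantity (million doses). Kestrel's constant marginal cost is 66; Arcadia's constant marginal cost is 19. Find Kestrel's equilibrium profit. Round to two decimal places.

1334.72

Kestrel's profit: π_K = (268 - 2Q)q_K - (66q_K). Setting ∂π_K/∂q_K = 0: 202 - 4q_K - 2(q_A) = 0.
Arcadia's first-order condition: 249 - 4q_A - 2(q_K) = 0.
Best responses: q_K = (202 - 2q_A)/4, q_A = (249 - 2q_K)/4.
Solving the pair: q_K = 155/6, q_A = 148/3.
Price P = 268 - 2·(451/6) = 353/3.
Kestrel's profit: (353/3 - 66)·(155/6) = 1334.7222.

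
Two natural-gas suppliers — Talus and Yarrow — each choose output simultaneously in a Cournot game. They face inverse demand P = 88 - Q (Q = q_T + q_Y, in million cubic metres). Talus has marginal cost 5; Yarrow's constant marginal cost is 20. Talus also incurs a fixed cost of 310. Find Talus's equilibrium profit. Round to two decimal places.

757.11

Talus's profit: π_T = (88 - Q)q_T - (5q_T). Setting ∂π_T/∂q_T = 0: 83 - 2q_T - (q_Y) = 0.
Yarrow's profit: π_Y = (88 - Q)q_Y - (20q_Y). Setting ∂π_Y/∂q_Y = 0: 68 - 2q_Y - (q_T) = 0.
Best responses: q_T = (83 - q_Y)/2, q_Y = (68 - q_T)/2.
Substituting one into the other gives q_T = 98/3 and q_Y = 53/3.
Price P = 88 - 151/3 = 113/3.
Talus's profit: (113/3 - 5)·(98/3) - 310 = 757.1111.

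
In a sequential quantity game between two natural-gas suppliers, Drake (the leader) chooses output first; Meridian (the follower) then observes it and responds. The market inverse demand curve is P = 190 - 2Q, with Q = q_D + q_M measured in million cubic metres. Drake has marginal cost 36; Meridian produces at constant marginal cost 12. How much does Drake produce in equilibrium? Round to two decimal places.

The follower Meridian best-responds to any q_D: π_M = (190 - 2Q)q_M - 12q_M.
Follower FOC: 178 - 2q_D - 4q_M = 0, so q_M(q_D) = (178 - 2q_D)/4.
The leader anticipates this reaction. Substituting into P = 190 - 2Q gives P = 101 - q_D, so π_D = (101 - q_D)q_D - 36q_D.
Maximising: ∂π_D/∂q_D = 65 - 2q_D = 0, giving q_D = 65/2.
Then q_M = (178 - 2·(65/2))/4 = 113/4.

32.50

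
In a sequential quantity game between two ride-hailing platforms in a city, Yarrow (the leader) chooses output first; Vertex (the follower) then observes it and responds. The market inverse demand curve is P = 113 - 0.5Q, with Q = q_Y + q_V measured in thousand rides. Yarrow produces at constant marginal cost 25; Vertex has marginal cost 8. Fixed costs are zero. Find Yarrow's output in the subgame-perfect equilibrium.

71

Solve by backward induction. Given q_Y, the follower Vertex maximises π_V = (113 - (1/2)q_Y - (1/2)q_V)q_V - 8q_V.
Setting the follower's marginal profit to zero, 105 - (1/2)q_Y - q_V = 0, i.e. q_V = (105 - (1/2)q_Y).
The leader anticipates this reaction. Substituting into P = 113 - 0.5Q gives P = 121/2 - (1/4)q_Y, so π_Y = (121/2 - (1/4)q_Y)q_Y - 25q_Y.
The leader's first-order condition 71/2 - (1/2)q_Y = 0 yields q_Y = 71.
Then q_V = (105 - (1/2)·71) = 139/2.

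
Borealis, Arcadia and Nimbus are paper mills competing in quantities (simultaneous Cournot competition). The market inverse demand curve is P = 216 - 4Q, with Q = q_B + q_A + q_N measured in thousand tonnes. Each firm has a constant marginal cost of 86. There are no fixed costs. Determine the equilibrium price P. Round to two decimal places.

118.50

Each firm earns π_i = (216 - 4Q)q_i - 86q_i.
First-order condition (treating rivals' output as given): 130 - 8q_i - 4·Σ_{j≠i} q_j = 0.
By symmetry each firm produces the same amount; substituting Σ_{j≠i} q_j = 2q_i yields q_i = 130/16 = 65/8.
Total output Q = 195/8, so price P = 216 - 4·(195/8) = 237/2.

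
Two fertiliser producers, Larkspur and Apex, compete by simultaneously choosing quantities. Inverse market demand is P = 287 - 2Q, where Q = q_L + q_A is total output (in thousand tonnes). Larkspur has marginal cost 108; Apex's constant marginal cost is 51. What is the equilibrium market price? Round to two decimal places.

148.67

Larkspur's profit: π_L = (287 - 2Q)q_L - (108q_L). Setting ∂π_L/∂q_L = 0: 179 - 4q_L - 2(q_A) = 0.
Apex's first-order condition: 236 - 4q_A - 2(q_L) = 0.
Best responses: q_L = (179 - 2q_A)/4, q_A = (236 - 2q_L)/4.
Substituting one into the other gives q_L = 61/3 and q_A = 293/6.
Total output Q = 415/6, so price P = 287 - 2·(415/6) = 446/3.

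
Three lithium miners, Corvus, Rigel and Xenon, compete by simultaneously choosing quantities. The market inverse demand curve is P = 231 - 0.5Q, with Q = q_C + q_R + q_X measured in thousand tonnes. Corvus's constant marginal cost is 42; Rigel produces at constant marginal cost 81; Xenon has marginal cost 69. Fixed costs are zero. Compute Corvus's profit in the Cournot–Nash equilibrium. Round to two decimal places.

Corvus's profit: π_C = (231 - 0.5Q)q_C - (42q_C). Setting ∂π_C/∂q_C = 0: 189 - q_C - (1/2)(q_R + q_X) = 0.
Rigel's first-order condition: 150 - q_R - (1/2)(q_C + q_X) = 0.
Xenon's first-order condition: 162 - q_X - (1/2)(q_C + q_R) = 0.
Adding the 3 first-order conditions: 501 − 2Q = 0, so Q = 501/2.
Back-substituting: q_C = (189 − 501/4)/(1/2) = 255/2, q_R = (150 − 501/4)/(1/2) = 99/2, q_X = (162 − 501/4)/(1/2) = 147/2.
Price P = 231 - (1/2)·(501/2) = 423/4.
Corvus's profit: (423/4 - 42)·(255/2) = 8128.1250.

8128.13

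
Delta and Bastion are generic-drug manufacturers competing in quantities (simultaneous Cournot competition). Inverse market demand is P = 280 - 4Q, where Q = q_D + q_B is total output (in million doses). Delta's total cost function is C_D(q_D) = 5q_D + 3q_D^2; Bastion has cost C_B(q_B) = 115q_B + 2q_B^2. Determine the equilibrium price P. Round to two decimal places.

178.68

Delta's profit: π_D = (280 - 4Q)q_D - (5q_D + 3q_D²). Setting ∂π_D/∂q_D = 0: 275 - 14q_D - 4(q_B) = 0.
Bastion's first-order condition: 165 - 12q_B - 4(q_D) = 0.
Best responses: q_D = (275 - 4q_B)/14, q_B = (165 - 4q_D)/12.
Substituting one into the other gives q_D = 330/19 and q_B = 605/76.
Total output Q = 1925/76, so price P = 280 - 4·(1925/76) = 178.6842.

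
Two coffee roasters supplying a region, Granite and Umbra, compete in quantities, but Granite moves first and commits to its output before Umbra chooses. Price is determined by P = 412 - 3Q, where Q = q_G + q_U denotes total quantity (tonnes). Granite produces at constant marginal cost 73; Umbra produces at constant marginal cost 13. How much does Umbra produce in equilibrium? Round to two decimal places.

43.25

Solve by backward induction. Given q_G, the follower Umbra maximises π_U = (412 - 3q_G - 3q_U)q_U - 13q_U.
∂π_U/∂q_U = 399 - 3q_G - 6q_U = 0 gives the reaction function q_U = (399 - 3q_G)/6.
The leader anticipates this reaction. Substituting into P = 412 - 3Q gives P = 425/2 - (3/2)q_G, so π_G = (425/2 - (3/2)q_G)q_G - 73q_G.
Maximising: ∂π_G/∂q_G = 279/2 - 3q_G = 0, giving q_G = 93/2.
Then q_U = (399 - 3·(93/2))/6 = 173/4.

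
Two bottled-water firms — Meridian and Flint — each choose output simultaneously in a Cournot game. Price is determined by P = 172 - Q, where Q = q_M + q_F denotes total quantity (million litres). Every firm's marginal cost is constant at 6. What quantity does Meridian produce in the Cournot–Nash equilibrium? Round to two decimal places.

A representative firm's profit is π_i = q_i(172 - Q) - 6q_i.
Setting ∂π_i/∂q_i = 0 with rivals' quantities fixed: 166 - 2q_i - q_j = 0.
With identical firms every q_j equals q_i, so q_j = q_i and 166 = 3q_i, giving q_i = 166/3.

55.33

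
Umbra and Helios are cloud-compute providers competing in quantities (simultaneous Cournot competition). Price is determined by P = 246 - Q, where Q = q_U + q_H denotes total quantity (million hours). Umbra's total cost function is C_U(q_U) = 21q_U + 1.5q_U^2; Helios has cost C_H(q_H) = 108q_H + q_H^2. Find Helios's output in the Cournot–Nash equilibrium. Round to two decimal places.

Umbra's profit: π_U = (246 - Q)q_U - (21q_U + (3/2)q_U²). Setting ∂π_U/∂q_U = 0: 225 - 5q_U - (q_H) = 0.
Helios's profit: π_H = (246 - Q)q_H - (108q_H + q_H²). Setting ∂π_H/∂q_H = 0: 138 - 4q_H - (q_U) = 0.
Best responses: q_U = (225 - q_H)/5, q_H = (138 - q_U)/4.
Substituting one into the other gives q_U = 762/19 and q_H = 465/19.

24.47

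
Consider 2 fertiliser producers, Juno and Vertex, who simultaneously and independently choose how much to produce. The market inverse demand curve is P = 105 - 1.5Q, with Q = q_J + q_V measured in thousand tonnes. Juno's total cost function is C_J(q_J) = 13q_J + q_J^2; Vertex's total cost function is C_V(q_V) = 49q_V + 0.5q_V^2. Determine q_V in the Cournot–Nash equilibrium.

Juno's profit: π_J = (105 - 1.5Q)q_J - (13q_J + q_J²). Setting ∂π_J/∂q_J = 0: 92 - 5q_J - (3/2)(q_V) = 0.
Vertex's first-order condition: 56 - 4q_V - (3/2)(q_J) = 0.
Rearranging gives the reaction functions q_J = (92 - (3/2)q_V)/5 and q_V = (56 - (3/2)q_J)/4.
Substituting one into the other gives q_J = 16 and q_V = 8.

8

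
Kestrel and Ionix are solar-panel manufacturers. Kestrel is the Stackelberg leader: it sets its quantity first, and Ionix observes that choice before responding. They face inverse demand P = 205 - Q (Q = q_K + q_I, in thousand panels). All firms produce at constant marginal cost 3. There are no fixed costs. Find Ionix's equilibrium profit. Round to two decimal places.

2550.25

The follower Ionix best-responds to any q_K: π_I = (205 - Q)q_I - 3q_I.
Follower FOC: 202 - q_K - 2q_I = 0, so q_I(q_K) = (202 - q_K)/2.
The leader anticipates this reaction. Substituting into P = 205 - Q gives P = 104 - (1/2)q_K, so π_K = (104 - (1/2)q_K)q_K - 3q_K.
Maximising: ∂π_K/∂q_K = 101 - q_K = 0, giving q_K = 101.
Then q_I = (202 - 101)/2 = 101/2.
Price P = 205 - 303/2 = 107/2.
Ionix's profit: (107/2 - 3)·(101/2) = 2550.2500.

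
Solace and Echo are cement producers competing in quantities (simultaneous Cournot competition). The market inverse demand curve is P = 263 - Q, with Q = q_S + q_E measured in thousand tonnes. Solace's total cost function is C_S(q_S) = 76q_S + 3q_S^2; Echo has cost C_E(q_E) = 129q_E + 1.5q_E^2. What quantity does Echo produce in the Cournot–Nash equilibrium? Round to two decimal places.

Solace's profit: π_S = (263 - Q)q_S - (76q_S + 3q_S²). Setting ∂π_S/∂q_S = 0: 187 - 8q_S - (q_E) = 0.
Echo's first-order condition: 134 - 5q_E - (q_S) = 0.
Rearranging gives the reaction functions q_S = (187 - q_E)/8 and q_E = (134 - q_S)/5.
Solving the pair: q_S = 267/13, q_E = 295/13.

22.69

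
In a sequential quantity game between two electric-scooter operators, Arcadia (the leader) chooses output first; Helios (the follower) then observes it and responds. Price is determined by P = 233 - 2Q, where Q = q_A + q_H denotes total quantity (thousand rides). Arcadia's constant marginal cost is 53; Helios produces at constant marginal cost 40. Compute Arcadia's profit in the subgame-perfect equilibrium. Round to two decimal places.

1743.06

Solve by backward induction. Given q_A, the follower Helios maximises π_H = (233 - 2q_A - 2q_H)q_H - 40q_H.
∂π_H/∂q_H = 193 - 2q_A - 4q_H = 0 gives the reaction function q_H = (193 - 2q_A)/4.
Arcadia substitutes q_H(q_A) into its own profit: π_A = q_A(233 - 2q_A - (193 - 2q_A)/2) - 53q_A = (273/2 - q_A)q_A - 53q_A.
Maximising: ∂π_A/∂q_A = 167/2 - 2q_A = 0, giving q_A = 167/4.
Then q_H = (193 - 2·(167/4))/4 = 219/8.
Price P = 233 - 2·(553/8) = 379/4.
Arcadia's profit: (379/4 - 53)·(167/4) = 1743.0625.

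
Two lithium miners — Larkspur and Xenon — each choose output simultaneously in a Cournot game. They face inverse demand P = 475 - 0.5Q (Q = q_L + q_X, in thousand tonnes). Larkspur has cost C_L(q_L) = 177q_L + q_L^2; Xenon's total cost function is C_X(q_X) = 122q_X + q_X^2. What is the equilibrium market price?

Larkspur's profit: π_L = (475 - 0.5Q)q_L - (177q_L + q_L²). Setting ∂π_L/∂q_L = 0: 298 - 3q_L - (1/2)(q_X) = 0.
Xenon's first-order condition: 353 - 3q_X - (1/2)(q_L) = 0.
Rearranging gives the reaction functions q_L = (298 - (1/2)q_X)/3 and q_X = (353 - (1/2)q_L)/3.
Solving the pair: q_L = 82, q_X = 104.
Total output Q = 186, so price P = 475 - (1/2)·186 = 382.

382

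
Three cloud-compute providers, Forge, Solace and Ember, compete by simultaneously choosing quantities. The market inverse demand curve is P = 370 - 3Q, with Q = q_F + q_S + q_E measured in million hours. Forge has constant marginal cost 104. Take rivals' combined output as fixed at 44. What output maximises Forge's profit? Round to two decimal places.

22.33

With rivals' combined output fixed at 44, Forge's profit is π_F = (370 - 3·44 - 3q_F)q_F - (104q_F) = (238 - 3q_F)q_F - (104q_F).
∂π_F/∂q_F = 134 - 6q_F = 0, so q_F = 67/3.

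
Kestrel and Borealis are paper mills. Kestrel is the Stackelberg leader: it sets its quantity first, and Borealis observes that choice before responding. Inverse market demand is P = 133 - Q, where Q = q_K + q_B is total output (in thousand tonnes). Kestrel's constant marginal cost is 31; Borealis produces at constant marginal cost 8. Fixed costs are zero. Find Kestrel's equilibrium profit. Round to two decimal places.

Solve by backward induction. Given q_K, the follower Borealis maximises π_B = (133 - q_K - q_B)q_B - 8q_B.
Follower FOC: 125 - q_K - 2q_B = 0, so q_B(q_K) = (125 - q_K)/2.
The leader anticipates this reaction. Substituting into P = 133 - Q gives P = 141/2 - (1/2)q_K, so π_K = (141/2 - (1/2)q_K)q_K - 31q_K.
Maximising: ∂π_K/∂q_K = 79/2 - q_K = 0, giving q_K = 79/2.
Then q_B = (125 - 79/2)/2 = 171/4.
Price P = 133 - 329/4 = 203/4.
Kestrel's profit: (203/4 - 31)·(79/2) = 780.1250.

780.13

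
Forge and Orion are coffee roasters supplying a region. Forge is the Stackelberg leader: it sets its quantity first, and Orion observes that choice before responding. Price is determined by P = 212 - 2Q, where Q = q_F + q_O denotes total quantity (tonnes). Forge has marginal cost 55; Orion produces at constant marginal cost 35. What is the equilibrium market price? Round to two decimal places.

The follower Orion best-responds to any q_F: π_O = (212 - 2Q)q_O - 35q_O.
Follower FOC: 177 - 2q_F - 4q_O = 0, so q_O(q_F) = (177 - 2q_F)/4.
Forge substitutes q_O(q_F) into its own profit: π_F = q_F(212 - 2q_F - (177 - 2q_F)/2) - 55q_F = (247/2 - q_F)q_F - 55q_F.
Maximising: ∂π_F/∂q_F = 137/2 - 2q_F = 0, giving q_F = 137/4.
Then q_O = (177 - 2·(137/4))/4 = 217/8.
Total output Q = 491/8, so price P = 212 - 2·(491/8) = 357/4.

89.25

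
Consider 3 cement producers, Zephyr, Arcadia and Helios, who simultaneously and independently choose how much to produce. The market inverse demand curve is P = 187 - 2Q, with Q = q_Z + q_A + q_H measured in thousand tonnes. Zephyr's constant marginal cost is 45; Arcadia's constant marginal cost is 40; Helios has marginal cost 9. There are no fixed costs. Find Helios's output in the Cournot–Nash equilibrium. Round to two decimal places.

Zephyr's profit: π_Z = (187 - 2Q)q_Z - (45q_Z). Setting ∂π_Z/∂q_Z = 0: 142 - 4q_Z - 2(q_A + q_H) = 0.
Arcadia's first-order condition: 147 - 4q_A - 2(q_Z + q_H) = 0.
Helios's profit: π_H = (187 - 2Q)q_H - (9q_H). Setting ∂π_H/∂q_H = 0: 178 - 4q_H - 2(q_Z + q_A) = 0.
Adding the 3 conditions: 467 − 4Q − 4Q = 0, i.e. Q = 467/8.
Back-substituting: q_Z = (142 − 467/4)/2 = 101/8, q_A = (147 − 467/4)/2 = 121/8, q_H = (178 − 467/4)/2 = 245/8.

30.63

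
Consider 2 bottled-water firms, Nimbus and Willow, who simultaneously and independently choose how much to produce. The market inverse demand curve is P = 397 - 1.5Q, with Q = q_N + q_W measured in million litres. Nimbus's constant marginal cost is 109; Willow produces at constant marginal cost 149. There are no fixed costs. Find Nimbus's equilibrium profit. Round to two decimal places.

Nimbus's profit: π_N = (397 - 1.5Q)q_N - (109q_N). Setting ∂π_N/∂q_N = 0: 288 - 3q_N - (3/2)(q_W) = 0.
Willow's profit: π_W = (397 - 1.5Q)q_W - (149q_W). Setting ∂π_W/∂q_W = 0: 248 - 3q_W - (3/2)(q_N) = 0.
Best responses: q_N = (288 - (3/2)q_W)/3, q_W = (248 - (3/2)q_N)/3.
Solving the pair: q_N = 656/9, q_W = 416/9.
Price P = 397 - (3/2)·(1072/9) = 655/3.
Nimbus's profit: (655/3 - 109)·(656/9) = 7969.1852.

7969.19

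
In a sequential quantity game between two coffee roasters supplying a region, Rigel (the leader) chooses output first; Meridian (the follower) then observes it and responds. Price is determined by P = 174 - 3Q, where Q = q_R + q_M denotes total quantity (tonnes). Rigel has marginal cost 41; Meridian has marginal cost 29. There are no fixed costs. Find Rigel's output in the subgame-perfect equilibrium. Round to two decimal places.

20.17

The follower Meridian best-responds to any q_R: π_M = (174 - 3Q)q_M - 29q_M.
∂π_M/∂q_M = 145 - 3q_R - 6q_M = 0 gives the reaction function q_M = (145 - 3q_R)/6.
Rigel substitutes q_M(q_R) into its own profit: π_R = q_R(174 - 3q_R - (145 - 3q_R)/2) - 41q_R = (203/2 - (3/2)q_R)q_R - 41q_R.
Leader FOC: 121/2 - 3q_R = 0, so q_R = 121/6.
Then q_M = (145 - 3·(121/6))/6 = 169/12.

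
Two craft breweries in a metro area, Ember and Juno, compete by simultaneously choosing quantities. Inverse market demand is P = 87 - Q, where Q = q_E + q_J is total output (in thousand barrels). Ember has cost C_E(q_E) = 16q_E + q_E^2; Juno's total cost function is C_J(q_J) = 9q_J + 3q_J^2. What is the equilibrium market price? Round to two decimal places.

Ember's profit: π_E = (87 - Q)q_E - (16q_E + q_E²). Setting ∂π_E/∂q_E = 0: 71 - 4q_E - (q_J) = 0.
Juno's profit: π_J = (87 - Q)q_J - (9q_J + 3q_J²). Setting ∂π_J/∂q_J = 0: 78 - 8q_J - (q_E) = 0.
So q_E = (71 - q_J)/4 and q_J = (78 - q_E)/8.
Substituting one into the other gives q_E = 490/31 and q_J = 241/31.
Total output Q = 731/31, so price P = 87 - 731/31 = 1966/31.

63.42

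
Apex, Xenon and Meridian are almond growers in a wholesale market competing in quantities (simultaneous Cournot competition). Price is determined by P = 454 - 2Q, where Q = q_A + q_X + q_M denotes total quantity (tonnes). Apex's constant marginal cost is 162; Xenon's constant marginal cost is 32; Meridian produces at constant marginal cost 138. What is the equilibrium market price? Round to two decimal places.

196.50

Apex's profit: π_A = (454 - 2Q)q_A - (162q_A). Setting ∂π_A/∂q_A = 0: 292 - 4q_A - 2(q_X + q_M) = 0.
Xenon's first-order condition: 422 - 4q_X - 2(q_A + q_M) = 0.
Meridian's profit: π_M = (454 - 2Q)q_M - (138q_M). Setting ∂π_M/∂q_M = 0: 316 - 4q_M - 2(q_A + q_X) = 0.
Adding the 3 first-order conditions: 1030 − 8Q = 0, so Q = 515/4.
Back-substituting: q_A = (292 − 515/2)/2 = 69/4, q_X = (422 − 515/2)/2 = 329/4, q_M = (316 − 515/2)/2 = 117/4.
Total output Q = 515/4, so price P = 454 - 2·(515/4) = 393/2.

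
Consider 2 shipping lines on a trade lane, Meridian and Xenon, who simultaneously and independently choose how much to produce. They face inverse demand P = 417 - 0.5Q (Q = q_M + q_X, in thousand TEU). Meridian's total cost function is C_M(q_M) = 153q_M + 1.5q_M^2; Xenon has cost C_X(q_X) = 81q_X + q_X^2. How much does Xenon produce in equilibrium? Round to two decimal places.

103.15

Meridian's profit: π_M = (417 - 0.5Q)q_M - (153q_M + (3/2)q_M²). Setting ∂π_M/∂q_M = 0: 264 - 4q_M - (1/2)(q_X) = 0.
Xenon's profit: π_X = (417 - 0.5Q)q_X - (81q_X + q_X²). Setting ∂π_X/∂q_X = 0: 336 - 3q_X - (1/2)(q_M) = 0.
So q_M = (264 - (1/2)q_X)/4 and q_X = (336 - (1/2)q_M)/3.
Solving the pair: q_M = 53.1064, q_X = 103.1489.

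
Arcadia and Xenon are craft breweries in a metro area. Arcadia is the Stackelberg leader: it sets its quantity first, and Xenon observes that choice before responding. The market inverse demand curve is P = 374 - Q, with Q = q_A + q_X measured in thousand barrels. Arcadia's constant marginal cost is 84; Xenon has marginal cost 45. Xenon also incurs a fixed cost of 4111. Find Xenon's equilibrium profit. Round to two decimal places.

6242.06

Solve by backward induction. Given q_A, the follower Xenon maximises π_X = (374 - q_A - q_X)q_X - 45q_X.
∂π_X/∂q_X = 329 - q_A - 2q_X = 0 gives the reaction function q_X = (329 - q_A)/2.
Arcadia substitutes q_X(q_A) into its own profit: π_A = q_A(374 - q_A - (329 - q_A)/2) - 84q_A = (419/2 - (1/2)q_A)q_A - 84q_A.
The leader's first-order condition 251/2 - q_A = 0 yields q_A = 251/2.
Then q_X = (329 - 251/2)/2 = 407/4.
Price P = 374 - 909/4 = 587/4.
Xenon's profit: (587/4 - 45)·(407/4) - 4111 = 6242.0625.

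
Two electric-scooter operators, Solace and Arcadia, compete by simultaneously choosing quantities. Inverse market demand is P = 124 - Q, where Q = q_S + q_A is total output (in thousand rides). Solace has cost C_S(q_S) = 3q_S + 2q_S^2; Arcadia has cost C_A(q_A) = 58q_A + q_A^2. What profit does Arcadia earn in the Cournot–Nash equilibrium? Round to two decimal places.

Solace's profit: π_S = (124 - Q)q_S - (3q_S + 2q_S²). Setting ∂π_S/∂q_S = 0: 121 - 6q_S - (q_A) = 0.
Arcadia's profit: π_A = (124 - Q)q_A - (58q_A + q_A²). Setting ∂π_A/∂q_A = 0: 66 - 4q_A - (q_S) = 0.
Best responses: q_S = (121 - q_A)/6, q_A = (66 - q_S)/4.
Solving the pair: q_S = 418/23, q_A = 275/23.
Price P = 124 - 693/23 = 93.8696.
Arcadia's profit: 93.8696·(275/23) - 58·(275/23) - (275/23)² = 285.9168.

285.92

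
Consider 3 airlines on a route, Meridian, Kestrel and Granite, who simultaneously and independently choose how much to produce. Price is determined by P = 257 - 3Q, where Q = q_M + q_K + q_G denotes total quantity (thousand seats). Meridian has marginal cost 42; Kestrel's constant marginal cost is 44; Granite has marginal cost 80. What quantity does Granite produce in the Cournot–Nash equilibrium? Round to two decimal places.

Meridian's profit: π_M = (257 - 3Q)q_M - (42q_M). Setting ∂π_M/∂q_M = 0: 215 - 6q_M - 3(q_K + q_G) = 0.
Kestrel's profit: π_K = (257 - 3Q)q_K - (44q_K). Setting ∂π_K/∂q_K = 0: 213 - 6q_K - 3(q_M + q_G) = 0.
Granite's profit: π_G = (257 - 3Q)q_G - (80q_G). Setting ∂π_G/∂q_G = 0: 177 - 6q_G - 3(q_M + q_K) = 0.
Adding the 3 conditions: 605 − 6Q − 6Q = 0, i.e. Q = 605/12.
Back-substituting: q_M = (215 − 605/4)/3 = 85/4, q_K = (213 − 605/4)/3 = 247/12, q_G = (177 − 605/4)/3 = 103/12.

8.58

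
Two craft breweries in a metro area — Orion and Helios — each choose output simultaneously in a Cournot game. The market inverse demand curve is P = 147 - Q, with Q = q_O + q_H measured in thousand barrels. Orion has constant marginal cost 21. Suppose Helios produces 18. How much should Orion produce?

With the rival's output fixed at 18, Orion's profit is π_O = (147 - 18 - q_O)q_O - (21q_O) = (129 - q_O)q_O - (21q_O).
∂π_O/∂q_O = 108 - 2q_O = 0, so q_O = 54.

54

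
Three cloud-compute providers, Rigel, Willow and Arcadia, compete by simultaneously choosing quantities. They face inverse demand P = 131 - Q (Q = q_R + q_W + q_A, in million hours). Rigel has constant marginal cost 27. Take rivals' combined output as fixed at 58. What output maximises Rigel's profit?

With rivals' combined output fixed at 58, Rigel's profit is π_R = (131 - 58 - q_R)q_R - (27q_R) = (73 - q_R)q_R - (27q_R).
∂π_R/∂q_R = 46 - 2q_R = 0, so q_R = 23.

23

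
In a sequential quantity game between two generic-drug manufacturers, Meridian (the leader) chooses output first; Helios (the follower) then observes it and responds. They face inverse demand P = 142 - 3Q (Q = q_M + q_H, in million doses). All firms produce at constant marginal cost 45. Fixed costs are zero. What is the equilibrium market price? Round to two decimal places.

The follower Helios best-responds to any q_M: π_H = (142 - 3Q)q_H - 45q_H.
Follower FOC: 97 - 3q_M - 6q_H = 0, so q_H(q_M) = (97 - 3q_M)/6.
The leader anticipates this reaction. Substituting into P = 142 - 3Q gives P = 187/2 - (3/2)q_M, so π_M = (187/2 - (3/2)q_M)q_M - 45q_M.
Leader FOC: 97/2 - 3q_M = 0, so q_M = 97/6.
Then q_H = (97 - 3·(97/6))/6 = 97/12.
Total output Q = 97/4, so price P = 142 - 3·(97/4) = 277/4.

69.25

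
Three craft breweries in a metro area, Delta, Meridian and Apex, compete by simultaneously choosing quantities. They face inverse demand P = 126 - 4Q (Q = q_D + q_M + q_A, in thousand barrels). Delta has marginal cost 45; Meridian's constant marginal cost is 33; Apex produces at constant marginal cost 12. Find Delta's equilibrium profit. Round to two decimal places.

Delta's profit: π_D = (126 - 4Q)q_D - (45q_D). Setting ∂π_D/∂q_D = 0: 81 - 8q_D - 4(q_M + q_A) = 0.
Meridian's first-order condition: 93 - 8q_M - 4(q_D + q_A) = 0.
Apex's profit: π_A = (126 - 4Q)q_A - (12q_A). Setting ∂π_A/∂q_A = 0: 114 - 8q_A - 4(q_D + q_M) = 0.
Summing all 3 equations gives 288 − 16Q = 0, hence Q = 18.
Back-substituting: q_D = (81 − 72)/4 = 9/4, q_M = (93 − 72)/4 = 21/4, q_A = (114 − 72)/4 = 21/2.
Price P = 126 - 4·18 = 54.
Delta's profit: (54 - 45)·(9/4) = 81/4.

20.25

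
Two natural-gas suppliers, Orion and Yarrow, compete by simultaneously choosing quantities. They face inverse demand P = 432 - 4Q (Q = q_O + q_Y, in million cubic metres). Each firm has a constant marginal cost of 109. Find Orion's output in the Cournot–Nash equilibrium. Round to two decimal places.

26.92

A representative firm's profit is π_i = q_i(432 - 4Q) - 109q_i.
First-order condition (treating rivals' output as given): 323 - 8q_i - 4q_j = 0.
With identical firms every q_j equals q_i, so q_j = q_i and 323 = 12q_i, giving q_i = 323/12.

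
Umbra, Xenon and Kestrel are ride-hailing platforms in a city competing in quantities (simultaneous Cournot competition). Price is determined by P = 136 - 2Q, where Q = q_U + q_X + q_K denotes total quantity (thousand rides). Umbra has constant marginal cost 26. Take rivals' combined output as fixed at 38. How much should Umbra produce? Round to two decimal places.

8.50

With rivals' combined output fixed at 38, Umbra's profit is π_U = (136 - 2·38 - 2q_U)q_U - (26q_U) = (60 - 2q_U)q_U - (26q_U).
∂π_U/∂q_U = 34 - 4q_U = 0, so q_U = 17/2.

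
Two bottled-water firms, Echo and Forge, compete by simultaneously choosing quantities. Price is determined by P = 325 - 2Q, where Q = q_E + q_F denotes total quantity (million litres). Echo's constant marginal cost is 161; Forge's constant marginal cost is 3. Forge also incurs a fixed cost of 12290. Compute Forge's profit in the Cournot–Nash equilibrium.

Echo's profit: π_E = (325 - 2Q)q_E - (161q_E). Setting ∂π_E/∂q_E = 0: 164 - 4q_E - 2(q_F) = 0.
Forge's profit: π_F = (325 - 2Q)q_F - (3q_F). Setting ∂π_F/∂q_F = 0: 322 - 4q_F - 2(q_E) = 0.
Rearranging gives the reaction functions q_E = (164 - 2q_F)/4 and q_F = (322 - 2q_E)/4.
Substituting one into the other gives q_E = 1 and q_F = 80.
Price P = 325 - 2·81 = 163.
Forge's profit: (163 - 3)·80 - 12290 = 510.

510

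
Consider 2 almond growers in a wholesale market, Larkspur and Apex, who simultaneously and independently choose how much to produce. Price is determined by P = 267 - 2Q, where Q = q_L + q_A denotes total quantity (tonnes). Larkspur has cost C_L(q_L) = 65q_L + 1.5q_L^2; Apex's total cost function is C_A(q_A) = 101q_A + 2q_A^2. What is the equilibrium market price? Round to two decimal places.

Larkspur's profit: π_L = (267 - 2Q)q_L - (65q_L + (3/2)q_L²). Setting ∂π_L/∂q_L = 0: 202 - 7q_L - 2(q_A) = 0.
Apex's profit: π_A = (267 - 2Q)q_A - (101q_A + 2q_A²). Setting ∂π_A/∂q_A = 0: 166 - 8q_A - 2(q_L) = 0.
So q_L = (202 - 2q_A)/7 and q_A = (166 - 2q_L)/8.
Solving the pair: q_L = 321/13, q_A = 379/26.
Total output Q = 1021/26, so price P = 267 - 2·(1021/26) = 188.4615.

188.46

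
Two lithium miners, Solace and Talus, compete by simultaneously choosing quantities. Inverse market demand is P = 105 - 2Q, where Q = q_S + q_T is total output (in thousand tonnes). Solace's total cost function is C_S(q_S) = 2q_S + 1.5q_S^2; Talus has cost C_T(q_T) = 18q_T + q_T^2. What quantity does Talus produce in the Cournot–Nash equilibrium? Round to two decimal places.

10.61

Solace's profit: π_S = (105 - 2Q)q_S - (2q_S + (3/2)q_S²). Setting ∂π_S/∂q_S = 0: 103 - 7q_S - 2(q_T) = 0.
Talus's profit: π_T = (105 - 2Q)q_T - (18q_T + q_T²). Setting ∂π_T/∂q_T = 0: 87 - 6q_T - 2(q_S) = 0.
Rearranging gives the reaction functions q_S = (103 - 2q_T)/7 and q_T = (87 - 2q_S)/6.
Solving the pair: q_S = 222/19, q_T = 403/38.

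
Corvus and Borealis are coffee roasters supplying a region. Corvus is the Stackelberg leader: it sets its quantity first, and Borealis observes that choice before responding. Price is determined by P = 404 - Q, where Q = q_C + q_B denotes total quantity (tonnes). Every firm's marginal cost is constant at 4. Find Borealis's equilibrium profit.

Solve by backward induction. Given q_C, the follower Borealis maximises π_B = (404 - q_C - q_B)q_B - 4q_B.
∂π_B/∂q_B = 400 - q_C - 2q_B = 0 gives the reaction function q_B = (400 - q_C)/2.
Corvus substitutes q_B(q_C) into its own profit: π_C = q_C(404 - q_C - (400 - q_C)/2) - 4q_C = (204 - (1/2)q_C)q_C - 4q_C.
The leader's first-order condition 200 - q_C = 0 yields q_C = 200.
Then q_B = (400 - 200)/2 = 100.
Price P = 404 - 300 = 104.
Borealis's profit: (104 - 4)·100 = 10000.

10000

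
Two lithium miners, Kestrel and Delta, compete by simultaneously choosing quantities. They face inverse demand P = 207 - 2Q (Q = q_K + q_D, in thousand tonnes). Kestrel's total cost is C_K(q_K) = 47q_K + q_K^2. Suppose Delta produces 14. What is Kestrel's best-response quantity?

22

With the rival's output fixed at 14, Kestrel's profit is π_K = (207 - 2·14 - 2q_K)q_K - (47q_K + q_K²) = (179 - 2q_K)q_K - (47q_K + q_K²).
∂π_K/∂q_K = 132 - 6q_K = 0, so q_K = 22.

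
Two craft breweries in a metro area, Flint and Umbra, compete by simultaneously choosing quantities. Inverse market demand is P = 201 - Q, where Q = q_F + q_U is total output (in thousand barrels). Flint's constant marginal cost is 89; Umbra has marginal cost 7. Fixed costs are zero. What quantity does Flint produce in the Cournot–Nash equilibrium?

10

Flint's profit: π_F = (201 - Q)q_F - (89q_F). Setting ∂π_F/∂q_F = 0: 112 - 2q_F - (q_U) = 0.
Umbra's first-order condition: 194 - 2q_U - (q_F) = 0.
Best responses: q_F = (112 - q_U)/2, q_U = (194 - q_F)/2.
Substituting one into the other gives q_F = 10 and q_U = 92.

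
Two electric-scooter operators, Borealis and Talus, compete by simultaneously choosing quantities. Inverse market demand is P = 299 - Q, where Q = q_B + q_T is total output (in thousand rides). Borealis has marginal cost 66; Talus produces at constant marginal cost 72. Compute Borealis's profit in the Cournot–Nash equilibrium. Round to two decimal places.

Borealis's profit: π_B = (299 - Q)q_B - (66q_B). Setting ∂π_B/∂q_B = 0: 233 - 2q_B - (q_T) = 0.
Talus's profit: π_T = (299 - Q)q_T - (72q_T). Setting ∂π_T/∂q_T = 0: 227 - 2q_T - (q_B) = 0.
Best responses: q_B = (233 - q_T)/2, q_T = (227 - q_B)/2.
Solving the pair: q_B = 239/3, q_T = 221/3.
Price P = 299 - 460/3 = 437/3.
Borealis's profit: (437/3 - 66)·(239/3) = 6346.7778.

6346.78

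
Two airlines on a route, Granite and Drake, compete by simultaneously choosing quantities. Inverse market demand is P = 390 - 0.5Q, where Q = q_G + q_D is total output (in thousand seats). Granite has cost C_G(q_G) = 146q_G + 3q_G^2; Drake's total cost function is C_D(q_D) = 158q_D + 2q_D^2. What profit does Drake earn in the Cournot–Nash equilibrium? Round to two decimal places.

Granite's profit: π_G = (390 - 0.5Q)q_G - (146q_G + 3q_G²). Setting ∂π_G/∂q_G = 0: 244 - 7q_G - (1/2)(q_D) = 0.
Drake's profit: π_D = (390 - 0.5Q)q_D - (158q_D + 2q_D²). Setting ∂π_D/∂q_D = 0: 232 - 5q_D - (1/2)(q_G) = 0.
So q_G = (244 - (1/2)q_D)/7 and q_D = (232 - (1/2)q_G)/5.
Substituting one into the other gives q_G = 31.7698 and q_D = 43.2230.
Price P = 390 - (1/2)·74.9928 = 352.5036.
Drake's profit: 352.5036·43.2230 - 158·43.2230 - 2·43.2230² = 4670.5740.

4670.57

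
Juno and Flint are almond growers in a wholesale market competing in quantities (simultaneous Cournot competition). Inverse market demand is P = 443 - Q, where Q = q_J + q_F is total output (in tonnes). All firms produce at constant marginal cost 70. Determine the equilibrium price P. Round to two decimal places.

194.33

A representative firm's profit is π_i = q_i(443 - Q) - 70q_i.
First-order condition (treating rivals' output as given): 373 - 2q_i - q_j = 0.
With identical firms every q_j equals q_i, so q_j = q_i and 373 = 3q_i, giving q_i = 373/3.
Total output Q = 746/3, so price P = 443 - 746/3 = 583/3.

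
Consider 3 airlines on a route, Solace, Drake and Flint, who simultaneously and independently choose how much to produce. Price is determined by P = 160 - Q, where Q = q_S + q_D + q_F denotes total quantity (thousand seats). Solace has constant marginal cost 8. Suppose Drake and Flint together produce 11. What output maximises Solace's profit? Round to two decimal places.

With rivals' combined output fixed at 11, Solace's profit is π_S = (160 - 11 - q_S)q_S - (8q_S) = (149 - q_S)q_S - (8q_S).
∂π_S/∂q_S = 141 - 2q_S = 0, so q_S = 141/2.

70.50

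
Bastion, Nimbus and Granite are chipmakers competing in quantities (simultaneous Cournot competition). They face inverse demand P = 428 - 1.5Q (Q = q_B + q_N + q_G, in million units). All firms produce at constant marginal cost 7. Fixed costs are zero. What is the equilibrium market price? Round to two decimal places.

112.25

Each firm earns π_i = (428 - 1.5Q)q_i - 7q_i.
Setting ∂π_i/∂q_i = 0 with rivals' quantities fixed: 421 - 3q_i - (3/2)·Σ_{j≠i} q_j = 0.
By symmetry each firm produces the same amount; substituting Σ_{j≠i} q_j = 2q_i yields q_i = 421/6.
Total output Q = 421/2, so price P = 428 - (3/2)·(421/2) = 449/4.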